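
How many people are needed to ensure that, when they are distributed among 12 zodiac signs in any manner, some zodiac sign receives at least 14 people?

157

With 156 people one could put exactly 13 in each of the 12 zodiac signs, and no zodiac sign would reach 14.
One more person must land in a zodiac sign that already has 13, giving it 14.
So 12 × 13 + 1 = 157 people are required.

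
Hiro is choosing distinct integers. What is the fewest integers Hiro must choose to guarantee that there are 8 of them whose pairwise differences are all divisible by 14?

99

Integers whose pairwise differences are multiples of 14 are exactly those sharing a remainder mod 14. By the pigeonhole principle, the 14 residue classes mod 14 are the pigeonholes.
With 98 integers one could put 7 in each residue class and have no class reach 8.
The 99th integer pushes some class to 8, so 14·7 + 1 = 99.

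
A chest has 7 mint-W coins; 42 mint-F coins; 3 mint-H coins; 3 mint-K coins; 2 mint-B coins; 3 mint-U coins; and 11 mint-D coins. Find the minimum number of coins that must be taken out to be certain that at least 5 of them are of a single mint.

Put each drawn coin into a box by mint. The largest draw with every box below 5 takes min(count, 4) from each mint; mints with fewer than 4 contribute all they have.
Σ min(cᵢ, 4) = 4 + 4 + 3 + 3 + 2 + 3 + 4 = 23.
Draw number 23 + 1 = 24 must push one box to 5.

24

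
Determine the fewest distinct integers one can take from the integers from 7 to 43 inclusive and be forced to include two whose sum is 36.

27

A set avoiding the sum 36 can contain at most one of each pair {x, 36−x}, plus the 15 elements whose complement lies outside the range or equal to its own complement.
The integers 18, …, 43 (26 of them) are such a set: any two sum to at least 18+19 = 37 > 36.
Pigeonhole: any 27th integer completes one of the 11 pairs, so 27 choices force a sum of 36.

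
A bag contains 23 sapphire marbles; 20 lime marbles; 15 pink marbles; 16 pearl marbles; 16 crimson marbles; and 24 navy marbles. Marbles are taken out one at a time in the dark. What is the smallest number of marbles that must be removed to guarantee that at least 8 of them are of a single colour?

By the pigeonhole principle, the 6 colours are the holes; the marbles drawn are the pigeons.
To avoid 8 of any one colour, the worst case takes at most 7 of each colour.
That gives 7 + 7 + 7 + 7 + 7 + 7 = 42 marbles with no colour reaching 8.
The next marble forces some colour to 8, so 42 + 1 = 43.

43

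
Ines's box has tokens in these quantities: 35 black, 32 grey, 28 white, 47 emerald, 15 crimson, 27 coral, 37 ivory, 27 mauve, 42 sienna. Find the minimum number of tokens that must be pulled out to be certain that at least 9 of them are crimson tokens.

284

In the worst case for collecting crimson tokens, every non-crimson token comes out first.
There are 35 + 32 + 28 + 47 + 27 + 37 + 27 + 42 = 275 non-crimson tokens altogether.
After those, each further token must be crimson, so 275 + 9 = 284 draws guarantee 9 crimson tokens.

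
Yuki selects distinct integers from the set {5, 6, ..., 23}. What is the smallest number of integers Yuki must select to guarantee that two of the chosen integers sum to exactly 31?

Two chosen integers sum to 31 exactly when both halves of some pair {x, 31−x} with 8 ≤ x ≤ 31−x ≤ 23 are chosen — 8 such pairs.
The remaining 3 elements (those with no distinct partner in range) can never complete a 31-sum, so the worst case takes all of them and one from each pair: 3 + 8 = 11.
The 12th integer has to be the second member of some pair, so 11 + 1 = 12.

12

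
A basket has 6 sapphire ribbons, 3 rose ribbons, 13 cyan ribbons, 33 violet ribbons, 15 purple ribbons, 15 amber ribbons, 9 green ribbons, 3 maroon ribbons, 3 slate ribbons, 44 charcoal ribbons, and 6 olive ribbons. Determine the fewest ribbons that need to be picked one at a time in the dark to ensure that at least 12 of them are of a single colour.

86

By pigeonhole, the 11 colours are the holes; the ribbons drawn are the pigeons.
To avoid 12 of any one colour, the worst case takes at most 11 of each colour, or every ribbon of a colour that has fewer than 11.
That gives 6 + 3 + 11 + 11 + 11 + 11 + 9 + 3 + 3 + 11 + 6 = 85 ribbons with no colour reaching 12.
The next ribbon forces some colour to 12, so 85 + 1 = 86.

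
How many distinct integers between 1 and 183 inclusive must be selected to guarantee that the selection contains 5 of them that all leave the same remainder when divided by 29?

117

The 29 residue classes mod 29 are the pigeonholes.
With 116 integers one could put 4 in each residue class and have no class reach 5.
The 117th integer pushes some class to 5, so 29·4 + 1 = 117.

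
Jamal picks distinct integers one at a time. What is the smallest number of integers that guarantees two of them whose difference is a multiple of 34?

35

Integers whose pairwise differences are multiples of 34 are exactly those sharing a remainder mod 34. By the pigeonhole principle, the 34 residue classes mod 34 are the pigeonholes.
With 34 integers one could put 1 in each residue class and have no class reach 2.
The 35th integer pushes some class to 2, so 34·1 + 1 = 35.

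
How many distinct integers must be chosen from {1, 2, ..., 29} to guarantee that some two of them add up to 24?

Two chosen integers sum to 24 exactly when both halves of some pair {x, 24−x} with 1 ≤ x ≤ 24−x ≤ 23 are chosen — 11 such pairs.
The remaining 7 elements (those with no distinct partner in range) can never complete a 24-sum, so the worst case takes all of them and one from each pair: 7 + 11 = 18.
The 19th integer has to be the second member of some pair, so 18 + 1 = 19.

19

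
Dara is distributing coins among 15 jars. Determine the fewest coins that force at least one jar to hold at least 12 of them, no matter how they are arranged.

With 165 coins one could put exactly 11 in each of the 15 jars, and no jar would reach 12.
One more coin must land in a jar that already has 11, giving it 12.
So 15 × 11 + 1 = 166 coins are required.

166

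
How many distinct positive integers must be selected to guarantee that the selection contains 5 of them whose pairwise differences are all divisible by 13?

Integers whose pairwise differences are multiples of 13 are exactly those sharing a remainder mod 13. By the pigeonhole principle, the 13 residue classes mod 13 are the pigeonholes.
With 52 integers one could put 4 in each residue class and have no class reach 5.
The 53rd integer pushes some class to 5, so 13·4 + 1 = 53.

53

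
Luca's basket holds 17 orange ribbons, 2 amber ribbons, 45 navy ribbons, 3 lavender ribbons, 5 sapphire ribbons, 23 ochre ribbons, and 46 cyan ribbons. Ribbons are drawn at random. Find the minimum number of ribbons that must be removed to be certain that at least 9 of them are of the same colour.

43

Put each drawn ribbon into a box by colour. The largest draw with every box below 9 takes min(count, 8) from each colour; colours with fewer than 8 contribute all they have.
Σ min(cᵢ, 8) = 8 + 2 + 8 + 3 + 5 + 8 + 8 = 42.
Draw number 42 + 1 = 43 must push one box to 9.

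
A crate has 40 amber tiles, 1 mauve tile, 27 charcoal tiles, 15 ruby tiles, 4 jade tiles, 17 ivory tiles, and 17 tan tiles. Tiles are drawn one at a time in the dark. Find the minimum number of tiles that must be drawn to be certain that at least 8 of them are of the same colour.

By the pigeonhole principle, the 7 colours are the holes; the tiles drawn are the pigeons.
To avoid 8 of any one colour, the worst case takes at most 7 of each colour, or every tile of a colour that has fewer than 7.
That gives 7 + 1 + 7 + 7 + 4 + 7 + 7 = 40 tiles with no colour reaching 8.
The next tile forces some colour to 8, so 40 + 1 = 41.

41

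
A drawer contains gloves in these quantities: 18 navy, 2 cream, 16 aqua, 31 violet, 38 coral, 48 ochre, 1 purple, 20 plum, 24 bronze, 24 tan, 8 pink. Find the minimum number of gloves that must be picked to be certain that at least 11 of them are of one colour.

92

Put each drawn glove into a box by colour. The largest draw with every box below 11 takes min(count, 10) from each colour; colours with fewer than 10 contribute all they have.
Σ min(cᵢ, 10) = 10 + 2 + 10 + 10 + 10 + 10 + 1 + 10 + 10 + 10 + 8 = 91.
Draw number 91 + 1 = 92 must push one box to 11.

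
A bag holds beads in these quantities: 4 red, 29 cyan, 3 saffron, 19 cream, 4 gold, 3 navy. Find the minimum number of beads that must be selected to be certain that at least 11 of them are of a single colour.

By pigeonhole, put each drawn bead into a box by colour. The largest draw with every box below 11 takes min(count, 10) from each colour; colours with fewer than 10 contribute all they have.
Σ min(cᵢ, 10) = 4 + 10 + 3 + 10 + 4 + 3 = 34.
Draw number 34 + 1 = 35 must push one box to 11.

35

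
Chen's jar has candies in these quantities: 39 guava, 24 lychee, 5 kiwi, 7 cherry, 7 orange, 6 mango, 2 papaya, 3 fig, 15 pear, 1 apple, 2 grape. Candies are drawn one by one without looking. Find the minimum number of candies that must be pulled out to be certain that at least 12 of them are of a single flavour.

67

By pigeonhole, the 11 flavours are the holes; the candies drawn are the pigeons.
To avoid 12 of any one flavour, the worst case takes at most 11 of each flavour, or every candy of a flavour that has fewer than 11.
That gives 11 + 11 + 5 + 7 + 7 + 6 + 2 + 3 + 11 + 1 + 2 = 66 candies with no flavour reaching 12.
The next candy forces some flavour to 12, so 66 + 1 = 67.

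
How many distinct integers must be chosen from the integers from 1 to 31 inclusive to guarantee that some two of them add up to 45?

Two chosen integers sum to 45 exactly when both halves of some pair {x, 45−x} with 14 ≤ x ≤ 45−x ≤ 31 are chosen — 9 such pairs.
The remaining 13 elements (those with no distinct partner in range) can never complete a 45-sum, so the worst case takes all of them and one from each pair: 13 + 9 = 22.
By the pigeonhole principle, the 23rd integer has to be the second member of some pair, so 22 + 1 = 23.

23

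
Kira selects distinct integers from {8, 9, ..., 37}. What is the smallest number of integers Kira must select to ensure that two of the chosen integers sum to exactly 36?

A set avoiding the sum 36 can contain at most one of each pair {x, 36−x}, plus the 10 elements whose complement lies outside the range or equal to its own complement.
The integers 18, …, 37 (20 of them) are such a set: any two sum to at least 18+19 = 37 > 36.
Any 21st integer completes one of the 10 pairs, so 21 choices force a sum of 36.

21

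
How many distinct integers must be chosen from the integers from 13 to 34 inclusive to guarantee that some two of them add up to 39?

Two chosen integers sum to 39 exactly when both halves of some pair {x, 39−x} with 13 ≤ x ≤ 39−x ≤ 26 are chosen — 7 such pairs.
The remaining 8 elements (those with no distinct partner in range) can never complete a 39-sum, so the worst case takes all of them and one from each pair: 8 + 7 = 15.
The 16th integer has to be the second member of some pair, so 15 + 1 = 16.

16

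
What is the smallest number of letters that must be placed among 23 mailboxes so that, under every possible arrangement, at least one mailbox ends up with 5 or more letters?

With 92 letters one could put exactly 4 in each of the 23 mailboxes, and no mailbox would reach 5.
One more letter must land in a mailbox that already has 4, giving it 5.
So 23 × 4 + 1 = 93 letters are required.

93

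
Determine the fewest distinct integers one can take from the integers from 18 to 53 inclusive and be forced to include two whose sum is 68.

21

Two chosen integers sum to 68 exactly when both halves of some pair {x, 68−x} with 18 ≤ x ≤ 68−x ≤ 50 are chosen — 16 such pairs.
The remaining 4 elements (those with no distinct partner in range) can never complete a 68-sum, so the worst case takes all of them and one from each pair: 4 + 16 = 20.
By the pigeonhole principle, the 21st integer has to be the second member of some pair, so 20 + 1 = 21.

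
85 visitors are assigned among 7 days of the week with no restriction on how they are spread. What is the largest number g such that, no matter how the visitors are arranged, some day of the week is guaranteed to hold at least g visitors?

13

By pigeonhole, the 7 days of the week are the holes and the 85 visitors are the pigeons.
If every day of the week held at most 12 visitors, the total would be at most 7 × 12 = 84, which is less than 85.
So some day of the week holds at least ⌈85/7⌉ = 13 visitors.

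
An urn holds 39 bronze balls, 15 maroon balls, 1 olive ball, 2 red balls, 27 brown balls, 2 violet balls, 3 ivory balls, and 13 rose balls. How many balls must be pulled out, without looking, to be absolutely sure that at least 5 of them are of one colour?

25

By the pigeonhole principle, the 8 colours are the holes; the balls drawn are the pigeons.
To avoid 5 of any one colour, the worst case takes at most 4 of each colour, or every ball of a colour that has fewer than 4.
That gives 4 + 4 + 1 + 2 + 4 + 2 + 3 + 4 = 24 balls with no colour reaching 5.
The next ball forces some colour to 5, so 24 + 1 = 25.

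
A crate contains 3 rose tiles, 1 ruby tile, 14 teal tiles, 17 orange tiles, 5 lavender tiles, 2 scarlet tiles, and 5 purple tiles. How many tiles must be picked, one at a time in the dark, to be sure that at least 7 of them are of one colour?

The 7 colours are the holes; the tiles drawn are the pigeons.
To avoid 7 of any one colour, the worst case takes at most 6 of each colour, or every tile of a colour that has fewer than 6.
That gives 3 + 1 + 6 + 6 + 5 + 2 + 5 = 28 tiles with no colour reaching 7.
The next tile forces some colour to 7, so 28 + 1 = 29.

29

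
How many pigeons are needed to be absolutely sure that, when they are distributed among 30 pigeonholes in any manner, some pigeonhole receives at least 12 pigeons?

331

With 330 pigeons one could put exactly 11 in each of the 30 pigeonholes, and no pigeonhole would reach 12.
One more pigeon must land in a pigeonhole that already has 11, giving it 12.
So 30 × 11 + 1 = 331 pigeons are required.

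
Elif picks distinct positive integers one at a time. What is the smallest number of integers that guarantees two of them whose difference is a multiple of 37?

38

Integers whose pairwise differences are multiples of 37 are exactly those sharing a remainder mod 37. Pigeonhole: the 37 residue classes mod 37 are the pigeonholes.
With 37 integers one could put 1 in each residue class and have no class reach 2.
The 38th integer pushes some class to 2, so 37·1 + 1 = 38.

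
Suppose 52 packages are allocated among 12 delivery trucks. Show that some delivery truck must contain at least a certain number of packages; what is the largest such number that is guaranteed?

5

By the pigeonhole principle, the 12 delivery trucks are the holes and the 52 packages are the pigeons.
If every delivery truck held at most 4 packages, the total would be at most 12 × 4 = 48, which is less than 52.
So some delivery truck holds at least ⌈52/12⌉ = 5 packages.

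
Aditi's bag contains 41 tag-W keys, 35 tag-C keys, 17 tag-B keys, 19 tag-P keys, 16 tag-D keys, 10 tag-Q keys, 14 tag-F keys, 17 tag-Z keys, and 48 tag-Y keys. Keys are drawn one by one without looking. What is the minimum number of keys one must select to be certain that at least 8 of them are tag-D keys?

In the worst case for collecting tag-D keys, every non-tag-D key comes out first.
There are 41 + 35 + 17 + 19 + 10 + 14 + 17 + 48 = 201 non-tag-D keys altogether.
After those, each further key must be tag-D, so 201 + 8 = 209 draws guarantee 8 tag-D keys.

209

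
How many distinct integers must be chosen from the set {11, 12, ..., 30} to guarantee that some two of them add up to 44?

13

Group the elements by complementary pair {x, 44−x}: {14,30}, {15,29}, {16,28}, …, giving 8 two-element pairs; the single value 22 (it cannot pair with itself since the integers are distinct); and 3 integers whose partner 44−x falls outside [11,30].
Treating each of those 12 groups as a pigeonhole, one can pick one integer per group — 12 integers — with no two summing to 44.
The 13th integer lands in an occupied pair, forcing a sum of 44.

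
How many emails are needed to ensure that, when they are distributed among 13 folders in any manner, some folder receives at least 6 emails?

66

With 65 emails one could put exactly 5 in each of the 13 folders, and no folder would reach 6.
By the pigeonhole principle, one more email must land in a folder that already has 5, giving it 6.
So 13 × 5 + 1 = 66 emails are required.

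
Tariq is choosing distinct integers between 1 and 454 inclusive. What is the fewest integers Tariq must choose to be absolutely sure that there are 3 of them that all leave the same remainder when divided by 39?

Pigeonhole: the 39 residue classes mod 39 are the pigeonholes.
With 78 integers one could put 2 in each residue class and have no class reach 3.
The 79th integer pushes some class to 3, so 39·2 + 1 = 79.

79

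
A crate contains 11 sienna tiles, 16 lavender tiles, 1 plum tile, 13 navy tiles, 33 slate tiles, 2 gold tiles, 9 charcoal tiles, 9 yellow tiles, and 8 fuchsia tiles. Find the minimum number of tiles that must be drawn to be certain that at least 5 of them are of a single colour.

32

By the pigeonhole principle, put each drawn tile into a box by colour. The largest draw with every box below 5 takes min(count, 4) from each colour; colours with fewer than 4 contribute all they have.
Σ min(cᵢ, 4) = 4 + 4 + 1 + 4 + 4 + 2 + 4 + 4 + 4 = 31.
Draw number 31 + 1 = 32 must push one box to 5.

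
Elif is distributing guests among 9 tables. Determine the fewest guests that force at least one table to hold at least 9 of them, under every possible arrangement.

73

With 72 guests one could put exactly 8 in each of the 9 tables, and no table would reach 9.
One more guest must land in a table that already has 8, giving it 9.
So 9 × 8 + 1 = 73 guests are required.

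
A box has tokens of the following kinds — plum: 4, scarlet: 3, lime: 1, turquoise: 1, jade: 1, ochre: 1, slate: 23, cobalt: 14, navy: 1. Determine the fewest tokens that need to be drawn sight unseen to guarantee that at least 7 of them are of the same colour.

Put each drawn token into a box by colour. The largest draw with every box below 7 takes min(count, 6) from each colour; colours with fewer than 6 contribute all they have.
Σ min(cᵢ, 6) = 4 + 3 + 1 + 1 + 1 + 1 + 6 + 6 + 1 = 24.
Draw number 24 + 1 = 25 must push one box to 7.

25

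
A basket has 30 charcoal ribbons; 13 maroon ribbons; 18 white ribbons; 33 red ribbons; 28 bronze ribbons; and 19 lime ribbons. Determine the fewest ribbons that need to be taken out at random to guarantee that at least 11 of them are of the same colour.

An adversary could hand out at most 10 ribbons per colour: 10 + 10 + 10 + 10 + 10 + 10 = 60 ribbons and still no colour has 11.
One more ribbon lands in a colour already at 10, so 61 draws are enough and 60 are not.

61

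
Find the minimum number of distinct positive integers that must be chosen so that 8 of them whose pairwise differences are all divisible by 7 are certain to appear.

Integers whose pairwise differences are multiples of 7 are exactly those sharing a remainder mod 7. The 7 residue classes mod 7 are the pigeonholes.
With 49 integers one could put 7 in each residue class and have no class reach 8.
The 50th integer pushes some class to 8, so 7·7 + 1 = 50.

50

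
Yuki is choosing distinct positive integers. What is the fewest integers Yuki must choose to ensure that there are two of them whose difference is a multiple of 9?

Integers whose pairwise differences are multiples of 9 are exactly those sharing a remainder mod 9. By the pigeonhole principle, the 9 residue classes mod 9 are the pigeonholes.
With 9 integers one could put 1 in each residue class and have no class reach 2.
The 10th integer pushes some class to 2, so 9·1 + 1 = 10.

10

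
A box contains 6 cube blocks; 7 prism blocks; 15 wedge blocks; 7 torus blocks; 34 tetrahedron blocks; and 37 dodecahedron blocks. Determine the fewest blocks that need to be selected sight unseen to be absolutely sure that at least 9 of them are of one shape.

By the pigeonhole principle, put each drawn block into a box by shape. The largest draw with every box below 9 takes min(count, 8) from each shape; shapes with fewer than 8 contribute all they have.
Σ min(cᵢ, 8) = 6 + 7 + 8 + 7 + 8 + 8 = 44.
Draw number 44 + 1 = 45 must push one box to 9.

45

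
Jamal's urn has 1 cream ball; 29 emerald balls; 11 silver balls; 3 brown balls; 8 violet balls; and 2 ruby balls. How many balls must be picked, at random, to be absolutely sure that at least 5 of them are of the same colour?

By pigeonhole, the 6 colours are the holes; the balls drawn are the pigeons.
To avoid 5 of any one colour, the worst case takes at most 4 of each colour, or every ball of a colour that has fewer than 4.
That gives 1 + 4 + 4 + 3 + 4 + 2 = 18 balls with no colour reaching 5.
The next ball forces some colour to 5, so 18 + 1 = 19.

19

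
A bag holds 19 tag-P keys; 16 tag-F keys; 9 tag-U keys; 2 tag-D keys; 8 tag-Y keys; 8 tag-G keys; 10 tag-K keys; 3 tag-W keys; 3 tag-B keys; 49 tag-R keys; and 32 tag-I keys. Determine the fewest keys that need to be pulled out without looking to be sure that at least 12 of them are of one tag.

Put each drawn key into a box by tag. The largest draw with every box below 12 takes min(count, 11) from each tag; tags with fewer than 11 contribute all they have.
Σ min(cᵢ, 11) = 11 + 11 + 9 + 2 + 8 + 8 + 10 + 3 + 3 + 11 + 11 = 87.
Draw number 87 + 1 = 88 must push one box to 12.

88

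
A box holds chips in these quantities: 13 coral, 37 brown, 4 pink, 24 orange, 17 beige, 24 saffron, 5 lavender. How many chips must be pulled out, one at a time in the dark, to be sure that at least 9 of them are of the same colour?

An adversary could hand out at most 8 chips per colour (pink, lavender run out sooner): 8 + 8 + 4 + 8 + 8 + 8 + 5 = 49 chips and still no colour has 9.
By the pigeonhole principle, one more chip lands in a colour already at 8, so 50 draws are enough and 49 are not.

50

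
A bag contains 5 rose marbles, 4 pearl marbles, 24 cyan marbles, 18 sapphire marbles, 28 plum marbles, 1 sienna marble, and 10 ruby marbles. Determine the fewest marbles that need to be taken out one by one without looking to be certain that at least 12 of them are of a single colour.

54

An adversary could hand out at most 11 marbles per colour (4 colours run out sooner): 5 + 4 + 11 + 11 + 11 + 1 + 10 = 53 marbles and still no colour has 12.
By the pigeonhole principle, one more marble lands in a colour already at 11, so 54 draws are enough and 53 are not.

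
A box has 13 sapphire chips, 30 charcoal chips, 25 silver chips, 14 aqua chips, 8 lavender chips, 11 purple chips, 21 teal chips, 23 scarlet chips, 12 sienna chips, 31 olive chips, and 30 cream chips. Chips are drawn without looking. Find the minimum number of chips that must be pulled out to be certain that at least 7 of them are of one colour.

67

An adversary could hand out at most 6 chips per colour: 6 + 6 + 6 + 6 + 6 + 6 + 6 + 6 + 6 + 6 + 6 = 66 chips and still no colour has 7.
One more chip lands in a colour already at 6, so 67 draws are enough and 66 are not.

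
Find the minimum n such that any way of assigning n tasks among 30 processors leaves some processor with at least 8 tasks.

211

With 210 tasks one could put exactly 7 in each of the 30 processors, and no processor would reach 8.
By the pigeonhole principle, one more task must land in a processor that already has 7, giving it 8.
So 30 × 7 + 1 = 211 tasks are required.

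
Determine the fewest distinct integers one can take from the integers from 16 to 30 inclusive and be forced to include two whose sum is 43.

10

A set avoiding the sum 43 can contain at most one of each pair {x, 43−x}, plus the 3 elements whose complement lies outside the range.
The integers 22, …, 30 (9 of them) are such a set: any two sum to at least 22+23 = 45 > 43.
Any 10th integer completes one of the 6 pairs, so 10 choices force a sum of 43.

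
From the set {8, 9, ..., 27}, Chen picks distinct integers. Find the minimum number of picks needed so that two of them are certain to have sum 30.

A set avoiding the sum 30 can contain at most one of each pair {x, 30−x}, plus the 6 elements whose complement lies outside the range or equal to its own complement.
The integers 15, …, 27 (13 of them) are such a set: any two sum to at least 15+16 = 31 > 30.
Any 14th integer completes one of the 7 pairs, so 14 choices force a sum of 30.

14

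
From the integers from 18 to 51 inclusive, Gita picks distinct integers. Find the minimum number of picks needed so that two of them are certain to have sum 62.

22

Two chosen integers sum to 62 exactly when both halves of some pair {x, 62−x} with 18 ≤ x ≤ 62−x ≤ 44 are chosen — 13 such pairs.
The remaining 8 elements (those with no distinct partner in range) can never complete a 62-sum, so the worst case takes all of them and one from each pair: 8 + 13 = 21.
By pigeonhole, the 22nd integer has to be the second member of some pair, so 21 + 1 = 22.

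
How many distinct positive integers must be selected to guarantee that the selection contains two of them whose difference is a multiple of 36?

37

Integers whose pairwise differences are multiples of 36 are exactly those sharing a remainder mod 36. The 36 residue classes mod 36 are the pigeonholes.
With 36 integers one could put 1 in each residue class and have no class reach 2.
The 37th integer pushes some class to 2, so 36·1 + 1 = 37.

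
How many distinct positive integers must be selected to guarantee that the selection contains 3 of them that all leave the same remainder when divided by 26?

53

The 26 residue classes mod 26 are the pigeonholes.
With 52 integers one could put 2 in each residue class and have no class reach 3.
The 53rd integer pushes some class to 3, so 26·2 + 1 = 53.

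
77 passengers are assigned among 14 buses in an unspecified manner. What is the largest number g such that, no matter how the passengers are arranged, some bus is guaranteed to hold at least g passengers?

6

Pigeonhole: the 14 buses are the holes and the 77 passengers are the pigeons.
If every bus held at most 5 passengers, the total would be at most 14 × 5 = 70, which is less than 77.
So some bus holds at least ⌈77/14⌉ = 6 passengers.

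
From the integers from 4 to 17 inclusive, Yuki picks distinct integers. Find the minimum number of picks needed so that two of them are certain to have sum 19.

9

Two chosen integers sum to 19 exactly when both halves of some pair {x, 19−x} with 4 ≤ x ≤ 19−x ≤ 15 are chosen — 6 such pairs.
The remaining 2 elements (those with no distinct partner in range) can never complete a 19-sum, so the worst case takes all of them and one from each pair: 2 + 6 = 8.
By pigeonhole, the 9th integer has to be the second member of some pair, so 8 + 1 = 9.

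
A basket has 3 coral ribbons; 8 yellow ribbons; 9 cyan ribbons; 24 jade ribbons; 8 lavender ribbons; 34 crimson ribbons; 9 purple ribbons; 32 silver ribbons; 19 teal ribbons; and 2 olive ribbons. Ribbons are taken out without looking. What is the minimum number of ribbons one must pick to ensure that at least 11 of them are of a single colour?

By the pigeonhole principle, put each drawn ribbon into a box by colour. The largest draw with every box below 11 takes min(count, 10) from each colour; colours with fewer than 10 contribute all they have.
Σ min(cᵢ, 10) = 3 + 8 + 9 + 10 + 8 + 10 + 9 + 10 + 10 + 2 = 79.
Draw number 79 + 1 = 80 must push one box to 11.

80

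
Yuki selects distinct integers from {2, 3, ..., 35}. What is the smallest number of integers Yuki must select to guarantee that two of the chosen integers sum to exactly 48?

Two chosen integers sum to 48 exactly when both halves of some pair {x, 48−x} with 13 ≤ x ≤ 48−x ≤ 35 are chosen — 11 such pairs.
The remaining 12 elements (those with no distinct partner in range) can never complete a 48-sum, so the worst case takes all of them and one from each pair: 12 + 11 = 23.
By the pigeonhole principle, the 24th integer has to be the second member of some pair, so 23 + 1 = 24.

24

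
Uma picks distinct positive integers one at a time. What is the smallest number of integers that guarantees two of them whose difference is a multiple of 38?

39

Integers whose pairwise differences are multiples of 38 are exactly those sharing a remainder mod 38. By pigeonhole, the 38 residue classes mod 38 are the pigeonholes.
With 38 integers one could put 1 in each residue class and have no class reach 2.
The 39th integer pushes some class to 2, so 38·1 + 1 = 39.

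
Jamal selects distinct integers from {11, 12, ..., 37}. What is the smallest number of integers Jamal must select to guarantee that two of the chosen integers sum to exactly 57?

19

Two chosen integers sum to 57 exactly when both halves of some pair {x, 57−x} with 20 ≤ x ≤ 57−x ≤ 37 are chosen — 9 such pairs.
The remaining 9 elements (those with no distinct partner in range) can never complete a 57-sum, so the worst case takes all of them and one from each pair: 9 + 9 = 18.
The 19th integer has to be the second member of some pair, so 18 + 1 = 19.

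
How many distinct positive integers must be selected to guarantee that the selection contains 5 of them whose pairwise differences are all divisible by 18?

Integers whose pairwise differences are multiples of 18 are exactly those sharing a remainder mod 18. The 18 residue classes mod 18 are the pigeonholes.
With 72 integers one could put 4 in each residue class and have no class reach 5.
The 73rd integer pushes some class to 5, so 18·4 + 1 = 73.

73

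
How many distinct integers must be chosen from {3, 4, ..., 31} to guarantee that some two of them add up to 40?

Two chosen integers sum to 40 exactly when both halves of some pair {x, 40−x} with 9 ≤ x ≤ 40−x ≤ 31 are chosen — 11 such pairs.
The remaining 7 elements (those with no distinct partner in range) can never complete a 40-sum, so the worst case takes all of them and one from each pair: 7 + 11 = 18.
The 19th integer has to be the second member of some pair, so 18 + 1 = 19.

19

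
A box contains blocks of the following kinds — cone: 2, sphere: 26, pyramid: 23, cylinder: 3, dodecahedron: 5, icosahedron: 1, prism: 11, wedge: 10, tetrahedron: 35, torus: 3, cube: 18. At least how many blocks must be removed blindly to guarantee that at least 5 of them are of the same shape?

By pigeonhole, the 11 shapes are the holes; the blocks drawn are the pigeons.
To avoid 5 of any one shape, the worst case takes at most 4 of each shape, or every block of a shape that has fewer than 4.
That gives 2 + 4 + 4 + 3 + 4 + 1 + 4 + 4 + 4 + 3 + 4 = 37 blocks with no shape reaching 5.
The next block forces some shape to 5, so 37 + 1 = 38.

38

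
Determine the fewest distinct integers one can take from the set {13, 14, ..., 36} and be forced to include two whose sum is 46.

15

A set avoiding the sum 46 can contain at most one of each pair {x, 46−x}, plus the 4 elements whose complement lies outside the range or equal to its own complement.
The integers 23, …, 36 (14 of them) are such a set: any two sum to at least 23+24 = 47 > 46.
Any 15th integer completes one of the 10 pairs, so 15 choices force a sum of 46.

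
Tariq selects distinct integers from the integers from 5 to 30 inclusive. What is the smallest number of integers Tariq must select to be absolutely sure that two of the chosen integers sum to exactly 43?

Two chosen integers sum to 43 exactly when both halves of some pair {x, 43−x} with 13 ≤ x ≤ 43−x ≤ 30 are chosen — 9 such pairs.
The remaining 8 elements (those with no distinct partner in range) can never complete a 43-sum, so the worst case takes all of them and one from each pair: 8 + 9 = 17.
By pigeonhole, the 18th integer has to be the second member of some pair, so 17 + 1 = 18.

18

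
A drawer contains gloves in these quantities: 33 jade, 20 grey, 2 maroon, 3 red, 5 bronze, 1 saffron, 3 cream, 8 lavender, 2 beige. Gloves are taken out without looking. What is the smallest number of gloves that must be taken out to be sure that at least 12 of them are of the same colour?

47

An adversary could hand out at most 11 gloves per colour (7 colours run out sooner): 11 + 11 + 2 + 3 + 5 + 1 + 3 + 8 + 2 = 46 gloves and still no colour has 12.
By pigeonhole, one more glove lands in a colour already at 11, so 47 draws are enough and 46 are not.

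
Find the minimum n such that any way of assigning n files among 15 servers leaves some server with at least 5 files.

61

With 60 files one could put exactly 4 in each of the 15 servers, and no server would reach 5.
One more file must land in a server that already has 4, giving it 5.
So 15 × 4 + 1 = 61 files are required.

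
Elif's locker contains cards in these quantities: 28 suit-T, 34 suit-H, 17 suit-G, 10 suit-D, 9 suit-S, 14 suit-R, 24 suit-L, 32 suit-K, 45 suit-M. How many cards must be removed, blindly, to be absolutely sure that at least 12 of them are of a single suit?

97

An adversary could hand out at most 11 cards per suit (suit-D, suit-S run out sooner): 11 + 11 + 11 + 10 + 9 + 11 + 11 + 11 + 11 = 96 cards and still no suit has 12.
Pigeonhole: one more card lands in a suit already at 11, so 97 draws are enough and 96 are not.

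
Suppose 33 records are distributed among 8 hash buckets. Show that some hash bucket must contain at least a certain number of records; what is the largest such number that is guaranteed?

By pigeonhole, the 8 hash buckets are the holes and the 33 records are the pigeons.
If every hash bucket held at most 4 records, the total would be at most 8 × 4 = 32, which is less than 33.
So some hash bucket holds at least ⌈33/8⌉ = 5 records.

5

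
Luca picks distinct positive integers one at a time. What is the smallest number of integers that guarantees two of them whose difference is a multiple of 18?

19

Integers whose pairwise differences are multiples of 18 are exactly those sharing a remainder mod 18. By pigeonhole, the 18 residue classes mod 18 are the pigeonholes.
With 18 integers one could put 1 in each residue class and have no class reach 2.
The 19th integer pushes some class to 2, so 18·1 + 1 = 19.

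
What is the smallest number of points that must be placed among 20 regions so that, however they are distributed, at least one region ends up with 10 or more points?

181

With 180 points one could put exactly 9 in each of the 20 regions, and no region would reach 10.
Pigeonhole: one more point must land in a region that already has 9, giving it 10.
So 20 × 9 + 1 = 181 points are required.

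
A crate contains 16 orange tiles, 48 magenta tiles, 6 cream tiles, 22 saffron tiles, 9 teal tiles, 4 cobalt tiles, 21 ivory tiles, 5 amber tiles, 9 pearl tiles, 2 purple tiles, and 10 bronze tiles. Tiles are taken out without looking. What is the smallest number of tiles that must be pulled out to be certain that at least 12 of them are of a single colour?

An adversary could hand out at most 11 tiles per colour (7 colours run out sooner): 11 + 11 + 6 + 11 + 9 + 4 + 11 + 5 + 9 + 2 + 10 = 89 tiles and still no colour has 12.
One more tile lands in a colour already at 11, so 90 draws are enough and 89 are not.

90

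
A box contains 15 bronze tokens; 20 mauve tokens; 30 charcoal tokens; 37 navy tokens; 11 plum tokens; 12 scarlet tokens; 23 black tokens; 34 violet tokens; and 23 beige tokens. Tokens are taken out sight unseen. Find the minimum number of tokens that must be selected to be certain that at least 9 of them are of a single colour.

73

An adversary could hand out at most 8 tokens per colour: 8 + 8 + 8 + 8 + 8 + 8 + 8 + 8 + 8 = 72 tokens and still no colour has 9.
One more token lands in a colour already at 8, so 73 draws are enough and 72 are not.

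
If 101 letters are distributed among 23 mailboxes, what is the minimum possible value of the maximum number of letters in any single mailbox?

By the pigeonhole principle, the 23 mailboxes are the holes and the 101 letters are the pigeons.
If every mailbox held at most 4 letters, the total would be at most 23 × 4 = 92, which is less than 101.
So some mailbox holds at least ⌈101/23⌉ = 5 letters.

5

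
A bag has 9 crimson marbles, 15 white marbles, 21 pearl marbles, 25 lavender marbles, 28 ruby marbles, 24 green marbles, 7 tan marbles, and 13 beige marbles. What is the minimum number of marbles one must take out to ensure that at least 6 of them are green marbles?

In the worst case for collecting green marbles, every non-green marble comes out first.
There are 9 + 15 + 21 + 25 + 28 + 7 + 13 = 118 non-green marbles altogether.
After those, each further marble must be green, so 118 + 6 = 124 draws guarantee 6 green marbles.

124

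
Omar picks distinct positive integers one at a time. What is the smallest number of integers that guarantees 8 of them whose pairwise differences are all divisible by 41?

Integers whose pairwise differences are multiples of 41 are exactly those sharing a remainder mod 41. By the pigeonhole principle, the 41 residue classes mod 41 are the pigeonholes.
With 287 integers one could put 7 in each residue class and have no class reach 8.
The 288th integer pushes some class to 8, so 41·7 + 1 = 288.

288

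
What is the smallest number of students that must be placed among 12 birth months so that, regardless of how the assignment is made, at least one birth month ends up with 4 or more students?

37

With 36 students one could put exactly 3 in each of the 12 birth months, and no birth month would reach 4.
By the pigeonhole principle, one more student must land in a birth month that already has 3, giving it 4.
So 12 × 3 + 1 = 37 students are required.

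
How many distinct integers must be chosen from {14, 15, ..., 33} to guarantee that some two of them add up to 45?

Group the elements by complementary pair {x, 45−x}: {14,31}, {15,30}, {16,29}, …, giving 9 two-element pairs and 2 integers whose partner 45−x falls outside [14,33].
Treating each of those 11 groups as a pigeonhole, one can pick one integer per group — 11 integers — with no two summing to 45.
The 12th integer lands in an occupied pair, forcing a sum of 45.

12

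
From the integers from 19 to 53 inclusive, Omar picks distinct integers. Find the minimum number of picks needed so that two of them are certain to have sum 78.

22

Group the elements by complementary pair {x, 78−x}: {25,53}, {26,52}, {27,51}, …, giving 14 two-element pairs; the single value 39 (it cannot pair with itself since the integers are distinct); and 6 integers whose partner 78−x falls outside [19,53].
Treating each of those 21 groups as a pigeonhole, one can pick one integer per group — 21 integers — with no two summing to 78.
The 22nd integer lands in an occupied pair, forcing a sum of 78.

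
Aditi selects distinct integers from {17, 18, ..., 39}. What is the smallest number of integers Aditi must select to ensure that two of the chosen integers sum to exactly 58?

14

Two chosen integers sum to 58 exactly when both halves of some pair {x, 58−x} with 19 ≤ x ≤ 58−x ≤ 39 are chosen — 10 such pairs.
The remaining 3 elements (those with no distinct partner in range) can never complete a 58-sum, so the worst case takes all of them and one from each pair: 3 + 10 = 13.
By the pigeonhole principle, the 14th integer has to be the second member of some pair, so 13 + 1 = 14.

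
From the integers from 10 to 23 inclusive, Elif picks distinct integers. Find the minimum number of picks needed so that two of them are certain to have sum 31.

Group the elements by complementary pair {x, 31−x}: {10,21}, {11,20}, {12,19}, …, giving 6 two-element pairs and 2 integers whose partner 31−x falls outside [10,23].
Treating each of those 8 groups as a pigeonhole, one can pick one integer per group — 8 integers — with no two summing to 31.
The 9th integer lands in an occupied pair, forcing a sum of 31.

9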